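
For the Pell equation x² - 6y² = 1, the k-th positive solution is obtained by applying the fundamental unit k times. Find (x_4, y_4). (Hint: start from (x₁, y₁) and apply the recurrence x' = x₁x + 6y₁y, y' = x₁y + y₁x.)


Step 1: Find the fundamental solution (x₁, y₁) of x² - 6y² = 1.
  Expand √6 as a continued fraction. a₀ = ⌊√6⌋ = 2; iterate m_{k+1} = d_k·a_k − m_k, d_{k+1} = (6 − m_{k+1}²)/d_k, a_{k+1} = ⌊(a₀ + m_{k+1})/d_{k+1}⌋ (starting m₀ = 0, d₀ = 1), with convergents p_k = a_k·p_{k-1} + p_{k-2}, q_k = a_k·q_{k-1} + q_{k-2} (p₋₁ = 1, q₋₁ = 0):
  k = 0: a₀ = 2; p₀/q₀ = 2/1; p₀² − 6·q₀² = 4 − 6 = -2.
  k = 1: m = 2, d = 2, a = ⌊(2 + 2)/2⌋ = 2; p/q = (2·2 + 1)/(2·1 + 0) = 5/2; p² − 6·q² = 25 − 24 = 1.
  The first convergent with p² − 6·q² = 1 gives the fundamental solution (x₁, y₁) = (5, 2).
Step 2: Apply the recurrence (x_{n+1}, y_{n+1}) = (x₁x_n + 6y₁y_n, x₁y_n + y₁x_n) repeatedly.
  From (x_1, y_1) = (5, 2): x_2 = 5·5 + 6·2·2 = 49; y_2 = 5·2 + 2·5 = 20.
  From (x_2, y_2) = (49, 20): x_3 = 5·49 + 6·2·20 = 485; y_3 = 5·20 + 2·49 = 198.
  From (x_3, y_3) = (485, 198): x_4 = 5·485 + 6·2·198 = 4801; y_4 = 5·198 + 2·485 = 1960.
Step 3: Verify x_4² - 6·y_4² = 23049601 - 23049600 = 1 (should be 1). ✓

(x_1, y_1) = (5, 2); (x_4, y_4) = (4801, 1960).


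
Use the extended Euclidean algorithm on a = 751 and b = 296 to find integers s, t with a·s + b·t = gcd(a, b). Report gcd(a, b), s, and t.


Euclidean algorithm on (751, 296) — divide until remainder is 0:
  751 = 2 · 296 + 159
  296 = 1 · 159 + 137
  159 = 1 · 137 + 22
  137 = 6 · 22 + 5
  22 = 4 · 5 + 2
  5 = 2 · 2 + 1
  2 = 2 · 1 + 0
gcd(751, 296) = 1.
Track Bezout coefficients alongside the remainders: start with r₀ = 751 = a·1 + b·0 (s = 1, t = 0) and r₁ = 296 = a·0 + b·1 (s = 0, t = 1); each new remainder r_{k+1} = r_{k-1} − q_k·r_k inherits s_{k+1} = s_{k-1} − q_k·s_k, t_{k+1} = t_{k-1} − q_k·t_k, so r_k = a·s_k + b·t_k at every step:
  q = 2: r = 159, s = 1 − 2·0 = 1, t = 0 − 2·1 = -2  (check: 751·1 + 296·(-2) = 159)
  q = 1: r = 137, s = 0 − 1·1 = -1, t = 1 − 1·(-2) = 3  (check: 751·(-1) + 296·3 = 137)
  q = 1: r = 22, s = 1 − 1·(-1) = 2, t = -2 − 1·3 = -5  (check: 751·2 + 296·(-5) = 22)
  q = 6: r = 5, s = -1 − 6·2 = -13, t = 3 − 6·(-5) = 33  (check: 751·(-13) + 296·33 = 5)
  q = 4: r = 2, s = 2 − 4·(-13) = 54, t = -5 − 4·33 = -137  (check: 751·54 + 296·(-137) = 2)
  q = 2: r = 1, s = -13 − 2·54 = -121, t = 33 − 2·(-137) = 307  (check: 751·(-121) + 296·307 = 1)
The row with r = 1 (the gcd) gives the Bezout coefficients s = -121, t = 307.
Result: 751 · (-121) + 296 · (307) = 1.

gcd(751, 296) = 1; s = -121, t = 307 (check: 751·(-121) + 296·307 = 1).


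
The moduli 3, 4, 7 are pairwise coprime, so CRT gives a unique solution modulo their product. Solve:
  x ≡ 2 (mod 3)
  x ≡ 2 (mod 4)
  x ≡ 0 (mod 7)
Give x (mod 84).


Moduli 3, 4, 7 are pairwise coprime; by CRT there is a unique solution modulo M = 3 · 4 · 7 = 84.
Solve pairwise, accumulating the modulus:
  Start with x ≡ 2 (mod 3).
  Combine with x ≡ 2 (mod 4): since gcd(3, 4) = 1, we get a unique residue mod 12.
    Write x = 2 + 3·t and substitute into x ≡ 2 (mod 4): 3·t ≡ 2 − 2 = 0 (mod 4).
    The inverse of 3 mod 4 is 3 (since 3·3 = 9 = 2·4 + 1), so t ≡ 3·0 = 0 ≡ 0 (mod 4).
    Then x = 2 + 3·0 = 2, valid modulo lcm(3, 4) = 12: x ≡ 2 (mod 12).
  Combine with x ≡ 0 (mod 7): since gcd(12, 7) = 1, we get a unique residue mod 84.
    Write x = 2 + 12·t and substitute into x ≡ 0 (mod 7): 12·t ≡ 0 − 2 = -2 (mod 7).
    Reduce coefficients mod 7: 5·t ≡ 5 (mod 7).
    The inverse of 5 mod 7 is 3 (since 5·3 = 15 = 2·7 + 1), so t ≡ 3·5 = 15 ≡ 1 (mod 7).
    Then x = 2 + 12·1 = 14, valid modulo lcm(12, 7) = 84: x ≡ 14 (mod 84).
Verify: 14 mod 3 = 2 ✓, 14 mod 4 = 2 ✓, 14 mod 7 = 0 ✓.

x ≡ 14 (mod 84).


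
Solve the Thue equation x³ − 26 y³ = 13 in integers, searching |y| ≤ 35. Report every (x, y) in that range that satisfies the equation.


The equation is x³ - 26y³ = 13. For fixed y, x³ = 26·y³ + 13, so a solution requires the RHS to be a perfect cube.
Strategy: iterate y from -35 to 35, compute RHS = 26·y³ + 13, and check whether it is a (positive or negative) perfect cube.
Check small values of y:
  y = 0: RHS = 13 is not a perfect cube.
  y = 1: RHS = 39 is not a perfect cube.
  y = -1: RHS = -13 is not a perfect cube.
  y = 2: RHS = 221 is not a perfect cube.
  y = -2: RHS = -195 is not a perfect cube.
  y = 3: RHS = 715 is not a perfect cube.
  y = -3: RHS = -689 is not a perfect cube.
Continuing the search up to |y| = 35 finds no solutions either.
No (x, y) in the scanned range satisfies the equation.

No integer solutions with |y| ≤ 35.


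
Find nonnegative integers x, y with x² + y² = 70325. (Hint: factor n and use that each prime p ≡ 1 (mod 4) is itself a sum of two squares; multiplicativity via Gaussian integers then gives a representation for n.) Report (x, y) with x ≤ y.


Step 1: Factor n = 70325 = 5^2 · 29 · 97.
Step 2: Check the mod-4 condition on each prime factor: 5 ≡ 1 (mod 4), exponent 2; 29 ≡ 1 (mod 4), exponent 1; 97 ≡ 1 (mod 4), exponent 1.
All primes ≡ 3 (mod 4) appear to even exponent (or don't appear), so by the two-squares theorem n IS expressible as a sum of two squares.
Step 3: Build a representation. Group n = k² · m with k = 5 and m = 29 · 97 = 2813 (a product of primes ≡ 1 (mod 4)); a representation of m scales to one of n via (k·x)² + (k·y)² = k²(x² + y²). Each prime p ≡ 1 (mod 4) is itself a sum of two squares; find a² by testing p − a² for a perfect square:
  29: 29 − 1² = 28, 29 − 2² = 25 = 5² ⇒ 29 = 2² + 5².
  97: 97 − 1² = 96, 97 − 2² = 93, 97 − 3² = 88, 97 − 4² = 81 = 9² ⇒ 97 = 4² + 9².
  Combine using the Brahmagupta–Fibonacci identity (a² + b²)(c² + d²) = (ac − bd)² + (ad + bc)² = (ac + bd)² + (ad − bc)²:
  29 · 97 = 2813: from (2² + 5²)(4² + 9²), take (2·4 − 5·9, 2·9 + 5·4) = (8 − 45, 18 + 20) = (-37, 38); dropping signs (only squares matter) gives (37, 38); check 37² + 38² = 1369 + 1444 = 2813 ✓.
  Scale by k = 5: (5·37, 5·38) = (185, 190).
Step 4: Order so x ≤ y and verify: 185² + 190² = 34225 + 36100 = 70325 = n. ✓

n = 70325 = 185² + 190² (one valid representation with x ≤ y).


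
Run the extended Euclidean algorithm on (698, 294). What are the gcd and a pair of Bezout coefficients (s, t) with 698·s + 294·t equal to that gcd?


Euclidean algorithm on (698, 294) — divide until remainder is 0:
  698 = 2 · 294 + 110
  294 = 2 · 110 + 74
  110 = 1 · 74 + 36
  74 = 2 · 36 + 2
  36 = 18 · 2 + 0
gcd(698, 294) = 2.
Track Bezout coefficients alongside the remainders: start with r₀ = 698 = a·1 + b·0 (s = 1, t = 0) and r₁ = 294 = a·0 + b·1 (s = 0, t = 1); each new remainder r_{k+1} = r_{k-1} − q_k·r_k inherits s_{k+1} = s_{k-1} − q_k·s_k, t_{k+1} = t_{k-1} − q_k·t_k, so r_k = a·s_k + b·t_k at every step:
  q = 2: r = 110, s = 1 − 2·0 = 1, t = 0 − 2·1 = -2  (check: 698·1 + 294·(-2) = 110)
  q = 2: r = 74, s = 0 − 2·1 = -2, t = 1 − 2·(-2) = 5  (check: 698·(-2) + 294·5 = 74)
  q = 1: r = 36, s = 1 − 1·(-2) = 3, t = -2 − 1·5 = -7  (check: 698·3 + 294·(-7) = 36)
  q = 2: r = 2, s = -2 − 2·3 = -8, t = 5 − 2·(-7) = 19  (check: 698·(-8) + 294·19 = 2)
The row with r = 2 (the gcd) gives the Bezout coefficients s = -8, t = 19.
Result: 698 · (-8) + 294 · (19) = 2.

gcd(698, 294) = 2; s = -8, t = 19 (check: 698·(-8) + 294·19 = 2).


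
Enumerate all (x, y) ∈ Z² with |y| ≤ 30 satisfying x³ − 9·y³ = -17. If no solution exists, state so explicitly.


The equation is x³ - 9y³ = -17. For fixed y, x³ = 9·y³ − 17, so a solution requires the RHS to be a perfect cube.
Strategy: iterate y from -30 to 30, compute RHS = 9·y³ − 17, and check whether it is a (positive or negative) perfect cube.
Check small values of y:
  y = 0: RHS = -17 is not a perfect cube.
  y = 1: RHS = -8 = (-2)³ ⇒ x = -2 works.
  y = -1: RHS = -26 is not a perfect cube.
  y = 2: RHS = 55 is not a perfect cube.
  y = -2: RHS = -89 is not a perfect cube.
  y = 3: RHS = 226 is not a perfect cube.
  y = -3: RHS = -260 is not a perfect cube.
Continuing, at y = 25: RHS = 140608 = (52)³ ⇒ x = 52 works.
Searching the remaining y in |y| ≤ 30 finds no further solutions.
Collected solutions: (-2, 1), (52, 25).

Solutions (with |y| ≤ 30): (-2, 1), (52, 25).


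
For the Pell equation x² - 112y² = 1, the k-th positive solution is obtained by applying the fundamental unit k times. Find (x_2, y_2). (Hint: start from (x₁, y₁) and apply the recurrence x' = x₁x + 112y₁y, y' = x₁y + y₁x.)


Step 1: Find the fundamental solution (x₁, y₁) of x² - 112y² = 1.
  Expand √112 as a continued fraction. a₀ = ⌊√112⌋ = 10; iterate m_{k+1} = d_k·a_k − m_k, d_{k+1} = (112 − m_{k+1}²)/d_k, a_{k+1} = ⌊(a₀ + m_{k+1})/d_{k+1}⌋ (starting m₀ = 0, d₀ = 1), with convergents p_k = a_k·p_{k-1} + p_{k-2}, q_k = a_k·q_{k-1} + q_{k-2} (p₋₁ = 1, q₋₁ = 0):
  k = 0: a₀ = 10; p₀/q₀ = 10/1; p₀² − 112·q₀² = 100 − 112 = -12.
  k = 1: m = 10, d = 12, a = ⌊(10 + 10)/12⌋ = 1; p/q = (1·10 + 1)/(1·1 + 0) = 11/1; p² − 112·q² = 121 − 112 = 9.
  k = 2: m = 2, d = 9, a = ⌊(10 + 2)/9⌋ = 1; p/q = (1·11 + 10)/(1·1 + 1) = 21/2; p² − 112·q² = 441 − 448 = -7.
  k = 3: m = 7, d = 7, a = ⌊(10 + 7)/7⌋ = 2; p/q = (2·21 + 11)/(2·2 + 1) = 53/5; p² − 112·q² = 2809 − 2800 = 9.
  k = 4: m = 7, d = 9, a = ⌊(10 + 7)/9⌋ = 1; p/q = (1·53 + 21)/(1·5 + 2) = 74/7; p² − 112·q² = 5476 − 5488 = -12.
  k = 5: m = 2, d = 12, a = ⌊(10 + 2)/12⌋ = 1; p/q = (1·74 + 53)/(1·7 + 5) = 127/12; p² − 112·q² = 16129 − 16128 = 1.
  The first convergent with p² − 112·q² = 1 gives the fundamental solution (x₁, y₁) = (127, 12).
Step 2: Apply the recurrence (x_{n+1}, y_{n+1}) = (x₁x_n + 112y₁y_n, x₁y_n + y₁x_n) repeatedly.
  From (x_1, y_1) = (127, 12): x_2 = 127·127 + 112·12·12 = 32257; y_2 = 127·12 + 12·127 = 3048.
Step 3: Verify x_2² - 112·y_2² = 1040514049 - 1040514048 = 1 (should be 1). ✓

(x_1, y_1) = (127, 12); (x_2, y_2) = (32257, 3048).


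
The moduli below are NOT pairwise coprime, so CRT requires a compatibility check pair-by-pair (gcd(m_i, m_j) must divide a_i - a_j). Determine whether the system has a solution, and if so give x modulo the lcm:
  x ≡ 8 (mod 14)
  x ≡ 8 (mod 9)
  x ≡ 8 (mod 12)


Moduli 14, 9, 12 are not pairwise coprime, so CRT works modulo lcm(m_i) when all pairwise compatibility conditions hold.
Pairwise compatibility: gcd(m_i, m_j) must divide a_i - a_j for every pair.
Merge one congruence at a time:
  Start: x ≡ 8 (mod 14).
  Combine with x ≡ 8 (mod 9): gcd(14, 9) = 1; 8 - 8 = 0, which IS divisible by 1, so compatible.
    Write x = 8 + 14·t and substitute into x ≡ 8 (mod 9): 14·t ≡ 8 − 8 = 0 (mod 9).
    Reduce coefficients mod 9: 5·t ≡ 0 (mod 9).
    The inverse of 5 mod 9 is 2 (since 5·2 = 10 = 1·9 + 1), so t ≡ 2·0 = 0 ≡ 0 (mod 9).
    Then x = 8 + 14·0 = 8, valid modulo lcm(14, 9) = 126: x ≡ 8 (mod 126).
  Combine with x ≡ 8 (mod 12): gcd(126, 12) = 6; 8 - 8 = 0, which IS divisible by 6, so compatible.
    Write x = 8 + 126·t and substitute into x ≡ 8 (mod 12): 126·t ≡ 8 − 8 = 0 (mod 12).
    Divide the congruence (and modulus) by g = 6: 21·t ≡ 0 (mod 2).
    Reduce coefficients mod 2: 1·t ≡ 0 (mod 2).
    So t ≡ 0 (mod 2).
    Then x = 8 + 126·0 = 8, valid modulo lcm(126, 12) = 252: x ≡ 8 (mod 252).
Verify: 8 mod 14 = 8, 8 mod 9 = 8, 8 mod 12 = 8.

x ≡ 8 (mod 252).


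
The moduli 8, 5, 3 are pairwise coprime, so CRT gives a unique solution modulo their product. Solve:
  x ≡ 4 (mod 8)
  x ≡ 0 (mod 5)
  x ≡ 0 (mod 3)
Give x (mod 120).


Moduli 8, 5, 3 are pairwise coprime; by CRT there is a unique solution modulo M = 8 · 5 · 3 = 120.
Solve pairwise, accumulating the modulus:
  Start with x ≡ 4 (mod 8).
  Combine with x ≡ 0 (mod 5): since gcd(8, 5) = 1, we get a unique residue mod 40.
    Write x = 4 + 8·t and substitute into x ≡ 0 (mod 5): 8·t ≡ 0 − 4 = -4 (mod 5).
    Reduce coefficients mod 5: 3·t ≡ 1 (mod 5).
    The inverse of 3 mod 5 is 2 (since 3·2 = 6 = 1·5 + 1), so t ≡ 2·1 = 2 ≡ 2 (mod 5).
    Then x = 4 + 8·2 = 20, valid modulo lcm(8, 5) = 40: x ≡ 20 (mod 40).
  Combine with x ≡ 0 (mod 3): since gcd(40, 3) = 1, we get a unique residue mod 120.
    Write x = 20 + 40·t and substitute into x ≡ 0 (mod 3): 40·t ≡ 0 − 20 = -20 (mod 3).
    Reduce coefficients mod 3: 1·t ≡ 1 (mod 3).
    So t ≡ 1 (mod 3).
    Then x = 20 + 40·1 = 60, valid modulo lcm(40, 3) = 120: x ≡ 60 (mod 120).
Verify: 60 mod 8 = 4 ✓, 60 mod 5 = 0 ✓, 60 mod 3 = 0 ✓.

x ≡ 60 (mod 120).


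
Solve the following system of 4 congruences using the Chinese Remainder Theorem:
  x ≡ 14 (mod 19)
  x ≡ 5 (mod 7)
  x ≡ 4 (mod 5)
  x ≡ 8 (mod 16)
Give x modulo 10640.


Product of moduli M = 19 · 7 · 5 · 16 = 10640.
Merge one congruence at a time:
  Start: x ≡ 14 (mod 19).
  Combine with x ≡ 5 (mod 7); new modulus lcm = 133.
    Write x = 14 + 19·t and substitute into x ≡ 5 (mod 7): 19·t ≡ 5 − 14 = -9 (mod 7).
    Reduce coefficients mod 7: 5·t ≡ 5 (mod 7).
    The inverse of 5 mod 7 is 3 (since 5·3 = 15 = 2·7 + 1), so t ≡ 3·5 = 15 ≡ 1 (mod 7).
    Then x = 14 + 19·1 = 33, valid modulo lcm(19, 7) = 133: x ≡ 33 (mod 133).
  Combine with x ≡ 4 (mod 5); new modulus lcm = 665.
    Write x = 33 + 133·t and substitute into x ≡ 4 (mod 5): 133·t ≡ 4 − 33 = -29 (mod 5).
    Reduce coefficients mod 5: 3·t ≡ 1 (mod 5).
    The inverse of 3 mod 5 is 2 (since 3·2 = 6 = 1·5 + 1), so t ≡ 2·1 = 2 ≡ 2 (mod 5).
    Then x = 33 + 133·2 = 299, valid modulo lcm(133, 5) = 665: x ≡ 299 (mod 665).
  Combine with x ≡ 8 (mod 16); new modulus lcm = 10640.
    Write x = 299 + 665·t and substitute into x ≡ 8 (mod 16): 665·t ≡ 8 − 299 = -291 (mod 16).
    Reduce coefficients mod 16: 9·t ≡ 13 (mod 16).
    The inverse of 9 mod 16 is 9 (since 9·9 = 81 = 5·16 + 1), so t ≡ 9·13 = 117 ≡ 5 (mod 16).
    Then x = 299 + 665·5 = 3624, valid modulo lcm(665, 16) = 10640: x ≡ 3624 (mod 10640).
Verify against each original: 3624 mod 19 = 14, 3624 mod 7 = 5, 3624 mod 5 = 4, 3624 mod 16 = 8.

x ≡ 3624 (mod 10640).


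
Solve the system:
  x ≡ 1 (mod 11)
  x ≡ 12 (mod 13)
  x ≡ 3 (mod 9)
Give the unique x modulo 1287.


Moduli 11, 13, 9 are pairwise coprime; by CRT there is a unique solution modulo M = 11 · 13 · 9 = 1287.
Solve pairwise, accumulating the modulus:
  Start with x ≡ 1 (mod 11).
  Combine with x ≡ 12 (mod 13): since gcd(11, 13) = 1, we get a unique residue mod 143.
    Write x = 1 + 11·t and substitute into x ≡ 12 (mod 13): 11·t ≡ 12 − 1 = 11 (mod 13).
    The inverse of 11 mod 13 is 6 (since 11·6 = 66 = 5·13 + 1), so t ≡ 6·11 = 66 ≡ 1 (mod 13).
    Then x = 1 + 11·1 = 12, valid modulo lcm(11, 13) = 143: x ≡ 12 (mod 143).
  Combine with x ≡ 3 (mod 9): since gcd(143, 9) = 1, we get a unique residue mod 1287.
    Write x = 12 + 143·t and substitute into x ≡ 3 (mod 9): 143·t ≡ 3 − 12 = -9 (mod 9).
    Reduce coefficients mod 9: 8·t ≡ 0 (mod 9).
    The inverse of 8 mod 9 is 8 (since 8·8 = 64 = 7·9 + 1), so t ≡ 8·0 = 0 ≡ 0 (mod 9).
    Then x = 12 + 143·0 = 12, valid modulo lcm(143, 9) = 1287: x ≡ 12 (mod 1287).
Verify: 12 mod 11 = 1 ✓, 12 mod 13 = 12 ✓, 12 mod 9 = 3 ✓.

x ≡ 12 (mod 1287).


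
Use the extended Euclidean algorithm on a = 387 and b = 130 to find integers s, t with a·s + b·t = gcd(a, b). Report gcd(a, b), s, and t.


Euclidean algorithm on (387, 130) — divide until remainder is 0:
  387 = 2 · 130 + 127
  130 = 1 · 127 + 3
  127 = 42 · 3 + 1
  3 = 3 · 1 + 0
gcd(387, 130) = 1.
Track Bezout coefficients alongside the remainders: start with r₀ = 387 = a·1 + b·0 (s = 1, t = 0) and r₁ = 130 = a·0 + b·1 (s = 0, t = 1); each new remainder r_{k+1} = r_{k-1} − q_k·r_k inherits s_{k+1} = s_{k-1} − q_k·s_k, t_{k+1} = t_{k-1} − q_k·t_k, so r_k = a·s_k + b·t_k at every step:
  q = 2: r = 127, s = 1 − 2·0 = 1, t = 0 − 2·1 = -2  (check: 387·1 + 130·(-2) = 127)
  q = 1: r = 3, s = 0 − 1·1 = -1, t = 1 − 1·(-2) = 3  (check: 387·(-1) + 130·3 = 3)
  q = 42: r = 1, s = 1 − 42·(-1) = 43, t = -2 − 42·3 = -128  (check: 387·43 + 130·(-128) = 1)
The row with r = 1 (the gcd) gives the Bezout coefficients s = 43, t = -128.
Result: 387 · (43) + 130 · (-128) = 1.

gcd(387, 130) = 1; s = 43, t = -128 (check: 387·43 + 130·(-128) = 1).


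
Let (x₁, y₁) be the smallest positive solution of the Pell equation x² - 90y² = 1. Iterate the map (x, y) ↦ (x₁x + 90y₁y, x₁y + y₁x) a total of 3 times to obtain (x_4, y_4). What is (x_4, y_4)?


Step 1: Find the fundamental solution (x₁, y₁) of x² - 90y² = 1.
  Expand √90 as a continued fraction. a₀ = ⌊√90⌋ = 9; iterate m_{k+1} = d_k·a_k − m_k, d_{k+1} = (90 − m_{k+1}²)/d_k, a_{k+1} = ⌊(a₀ + m_{k+1})/d_{k+1}⌋ (starting m₀ = 0, d₀ = 1), with convergents p_k = a_k·p_{k-1} + p_{k-2}, q_k = a_k·q_{k-1} + q_{k-2} (p₋₁ = 1, q₋₁ = 0):
  k = 0: a₀ = 9; p₀/q₀ = 9/1; p₀² − 90·q₀² = 81 − 90 = -9.
  k = 1: m = 9, d = 9, a = ⌊(9 + 9)/9⌋ = 2; p/q = (2·9 + 1)/(2·1 + 0) = 19/2; p² − 90·q² = 361 − 360 = 1.
  The first convergent with p² − 90·q² = 1 gives the fundamental solution (x₁, y₁) = (19, 2).
Step 2: Apply the recurrence (x_{n+1}, y_{n+1}) = (x₁x_n + 90y₁y_n, x₁y_n + y₁x_n) repeatedly.
  From (x_1, y_1) = (19, 2): x_2 = 19·19 + 90·2·2 = 721; y_2 = 19·2 + 2·19 = 76.
  From (x_2, y_2) = (721, 76): x_3 = 19·721 + 90·2·76 = 27379; y_3 = 19·76 + 2·721 = 2886.
  From (x_3, y_3) = (27379, 2886): x_4 = 19·27379 + 90·2·2886 = 1039681; y_4 = 19·2886 + 2·27379 = 109592.
Step 3: Verify x_4² - 90·y_4² = 1080936581761 - 1080936581760 = 1 (should be 1). ✓

(x_1, y_1) = (19, 2); (x_4, y_4) = (1039681, 109592).


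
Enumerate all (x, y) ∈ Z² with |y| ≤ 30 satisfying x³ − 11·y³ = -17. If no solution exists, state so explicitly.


The equation is x³ - 11y³ = -17. For fixed y, x³ = 11·y³ − 17, so a solution requires the RHS to be a perfect cube.
Strategy: iterate y from -30 to 30, compute RHS = 11·y³ − 17, and check whether it is a (positive or negative) perfect cube.
Check small values of y:
  y = 0: RHS = -17 is not a perfect cube.
  y = 1: RHS = -6 is not a perfect cube.
  y = -1: RHS = -28 is not a perfect cube.
  y = 2: RHS = 71 is not a perfect cube.
  y = -2: RHS = -105 is not a perfect cube.
  y = 3: RHS = 280 is not a perfect cube.
  y = -3: RHS = -314 is not a perfect cube.
Continuing the search up to |y| = 30 finds no solutions either.
No (x, y) in the scanned range satisfies the equation.

No integer solutions with |y| ≤ 30.


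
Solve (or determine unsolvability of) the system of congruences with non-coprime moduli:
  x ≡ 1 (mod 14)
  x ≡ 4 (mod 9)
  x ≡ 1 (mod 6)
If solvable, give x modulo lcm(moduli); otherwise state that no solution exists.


Moduli 14, 9, 6 are not pairwise coprime, so CRT works modulo lcm(m_i) when all pairwise compatibility conditions hold.
Pairwise compatibility: gcd(m_i, m_j) must divide a_i - a_j for every pair.
Merge one congruence at a time:
  Start: x ≡ 1 (mod 14).
  Combine with x ≡ 4 (mod 9): gcd(14, 9) = 1; 4 - 1 = 3, which IS divisible by 1, so compatible.
    Write x = 1 + 14·t and substitute into x ≡ 4 (mod 9): 14·t ≡ 4 − 1 = 3 (mod 9).
    Reduce coefficients mod 9: 5·t ≡ 3 (mod 9).
    The inverse of 5 mod 9 is 2 (since 5·2 = 10 = 1·9 + 1), so t ≡ 2·3 = 6 ≡ 6 (mod 9).
    Then x = 1 + 14·6 = 85, valid modulo lcm(14, 9) = 126: x ≡ 85 (mod 126).
  Combine with x ≡ 1 (mod 6): gcd(126, 6) = 6; 1 - 85 = -84, which IS divisible by 6, so compatible.
    Write x = 85 + 126·t and substitute into x ≡ 1 (mod 6): 126·t ≡ 1 − 85 = -84 (mod 6).
    Divide the congruence (and modulus) by g = 6: 21·t ≡ -14 (mod 1).
    Modulo 1 every t works; take t = 0.
    Then x = 85 + 126·0 = 85, valid modulo lcm(126, 6) = 126: x ≡ 85 (mod 126).
Verify: 85 mod 14 = 1, 85 mod 9 = 4, 85 mod 6 = 1.

x ≡ 85 (mod 126).


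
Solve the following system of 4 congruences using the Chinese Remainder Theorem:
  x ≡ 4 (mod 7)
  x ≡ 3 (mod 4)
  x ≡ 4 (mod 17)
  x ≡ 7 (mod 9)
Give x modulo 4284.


Product of moduli M = 7 · 4 · 17 · 9 = 4284.
Merge one congruence at a time:
  Start: x ≡ 4 (mod 7).
  Combine with x ≡ 3 (mod 4); new modulus lcm = 28.
    Write x = 4 + 7·t and substitute into x ≡ 3 (mod 4): 7·t ≡ 3 − 4 = -1 (mod 4).
    Reduce coefficients mod 4: 3·t ≡ 3 (mod 4).
    The inverse of 3 mod 4 is 3 (since 3·3 = 9 = 2·4 + 1), so t ≡ 3·3 = 9 ≡ 1 (mod 4).
    Then x = 4 + 7·1 = 11, valid modulo lcm(7, 4) = 28: x ≡ 11 (mod 28).
  Combine with x ≡ 4 (mod 17); new modulus lcm = 476.
    Write x = 11 + 28·t and substitute into x ≡ 4 (mod 17): 28·t ≡ 4 − 11 = -7 (mod 17).
    Reduce coefficients mod 17: 11·t ≡ 10 (mod 17).
    The inverse of 11 mod 17 is 14 (since 11·14 = 154 = 9·17 + 1), so t ≡ 14·10 = 140 ≡ 4 (mod 17).
    Then x = 11 + 28·4 = 123, valid modulo lcm(28, 17) = 476: x ≡ 123 (mod 476).
  Combine with x ≡ 7 (mod 9); new modulus lcm = 4284.
    Write x = 123 + 476·t and substitute into x ≡ 7 (mod 9): 476·t ≡ 7 − 123 = -116 (mod 9).
    Reduce coefficients mod 9: 8·t ≡ 1 (mod 9).
    The inverse of 8 mod 9 is 8 (since 8·8 = 64 = 7·9 + 1), so t ≡ 8·1 = 8 ≡ 8 (mod 9).
    Then x = 123 + 476·8 = 3931, valid modulo lcm(476, 9) = 4284: x ≡ 3931 (mod 4284).
Verify against each original: 3931 mod 7 = 4, 3931 mod 4 = 3, 3931 mod 17 = 4, 3931 mod 9 = 7.

x ≡ 3931 (mod 4284).


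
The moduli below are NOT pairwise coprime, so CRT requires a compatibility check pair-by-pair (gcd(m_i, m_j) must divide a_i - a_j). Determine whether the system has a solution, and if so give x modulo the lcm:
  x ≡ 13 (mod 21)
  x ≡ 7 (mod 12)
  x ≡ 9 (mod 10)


Moduli 21, 12, 10 are not pairwise coprime, so CRT works modulo lcm(m_i) when all pairwise compatibility conditions hold.
Pairwise compatibility: gcd(m_i, m_j) must divide a_i - a_j for every pair.
Merge one congruence at a time:
  Start: x ≡ 13 (mod 21).
  Combine with x ≡ 7 (mod 12): gcd(21, 12) = 3; 7 - 13 = -6, which IS divisible by 3, so compatible.
    Write x = 13 + 21·t and substitute into x ≡ 7 (mod 12): 21·t ≡ 7 − 13 = -6 (mod 12).
    Divide the congruence (and modulus) by g = 3: 7·t ≡ -2 (mod 4).
    Reduce coefficients mod 4: 3·t ≡ 2 (mod 4).
    The inverse of 3 mod 4 is 3 (since 3·3 = 9 = 2·4 + 1), so t ≡ 3·2 = 6 ≡ 2 (mod 4).
    Then x = 13 + 21·2 = 55, valid modulo lcm(21, 12) = 84: x ≡ 55 (mod 84).
  Combine with x ≡ 9 (mod 10): gcd(84, 10) = 2; 9 - 55 = -46, which IS divisible by 2, so compatible.
    Write x = 55 + 84·t and substitute into x ≡ 9 (mod 10): 84·t ≡ 9 − 55 = -46 (mod 10).
    Divide the congruence (and modulus) by g = 2: 42·t ≡ -23 (mod 5).
    Reduce coefficients mod 5: 2·t ≡ 2 (mod 5).
    The inverse of 2 mod 5 is 3 (since 2·3 = 6 = 1·5 + 1), so t ≡ 3·2 = 6 ≡ 1 (mod 5).
    Then x = 55 + 84·1 = 139, valid modulo lcm(84, 10) = 420: x ≡ 139 (mod 420).
Verify: 139 mod 21 = 13, 139 mod 12 = 7, 139 mod 10 = 9.

x ≡ 139 (mod 420).


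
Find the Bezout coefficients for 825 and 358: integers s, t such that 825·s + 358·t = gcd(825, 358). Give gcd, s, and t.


Euclidean algorithm on (825, 358) — divide until remainder is 0:
  825 = 2 · 358 + 109
  358 = 3 · 109 + 31
  109 = 3 · 31 + 16
  31 = 1 · 16 + 15
  16 = 1 · 15 + 1
  15 = 15 · 1 + 0
gcd(825, 358) = 1.
Track Bezout coefficients alongside the remainders: start with r₀ = 825 = a·1 + b·0 (s = 1, t = 0) and r₁ = 358 = a·0 + b·1 (s = 0, t = 1); each new remainder r_{k+1} = r_{k-1} − q_k·r_k inherits s_{k+1} = s_{k-1} − q_k·s_k, t_{k+1} = t_{k-1} − q_k·t_k, so r_k = a·s_k + b·t_k at every step:
  q = 2: r = 109, s = 1 − 2·0 = 1, t = 0 − 2·1 = -2  (check: 825·1 + 358·(-2) = 109)
  q = 3: r = 31, s = 0 − 3·1 = -3, t = 1 − 3·(-2) = 7  (check: 825·(-3) + 358·7 = 31)
  q = 3: r = 16, s = 1 − 3·(-3) = 10, t = -2 − 3·7 = -23  (check: 825·10 + 358·(-23) = 16)
  q = 1: r = 15, s = -3 − 1·10 = -13, t = 7 − 1·(-23) = 30  (check: 825·(-13) + 358·30 = 15)
  q = 1: r = 1, s = 10 − 1·(-13) = 23, t = -23 − 1·30 = -53  (check: 825·23 + 358·(-53) = 1)
The row with r = 1 (the gcd) gives the Bezout coefficients s = 23, t = -53.
Result: 825 · (23) + 358 · (-53) = 1.

gcd(825, 358) = 1; s = 23, t = -53 (check: 825·23 + 358·(-53) = 1).


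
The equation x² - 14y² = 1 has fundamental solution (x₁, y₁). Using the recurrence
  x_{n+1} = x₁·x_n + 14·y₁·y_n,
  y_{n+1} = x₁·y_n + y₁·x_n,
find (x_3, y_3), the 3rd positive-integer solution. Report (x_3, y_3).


Step 1: Find the fundamental solution (x₁, y₁) of x² - 14y² = 1.
  Expand √14 as a continued fraction. a₀ = ⌊√14⌋ = 3; iterate m_{k+1} = d_k·a_k − m_k, d_{k+1} = (14 − m_{k+1}²)/d_k, a_{k+1} = ⌊(a₀ + m_{k+1})/d_{k+1}⌋ (starting m₀ = 0, d₀ = 1), with convergents p_k = a_k·p_{k-1} + p_{k-2}, q_k = a_k·q_{k-1} + q_{k-2} (p₋₁ = 1, q₋₁ = 0):
  k = 0: a₀ = 3; p₀/q₀ = 3/1; p₀² − 14·q₀² = 9 − 14 = -5.
  k = 1: m = 3, d = 5, a = ⌊(3 + 3)/5⌋ = 1; p/q = (1·3 + 1)/(1·1 + 0) = 4/1; p² − 14·q² = 16 − 14 = 2.
  k = 2: m = 2, d = 2, a = ⌊(3 + 2)/2⌋ = 2; p/q = (2·4 + 3)/(2·1 + 1) = 11/3; p² − 14·q² = 121 − 126 = -5.
  k = 3: m = 2, d = 5, a = ⌊(3 + 2)/5⌋ = 1; p/q = (1·11 + 4)/(1·3 + 1) = 15/4; p² − 14·q² = 225 − 224 = 1.
  The first convergent with p² − 14·q² = 1 gives the fundamental solution (x₁, y₁) = (15, 4).
Step 2: Apply the recurrence (x_{n+1}, y_{n+1}) = (x₁x_n + 14y₁y_n, x₁y_n + y₁x_n) repeatedly.
  From (x_1, y_1) = (15, 4): x_2 = 15·15 + 14·4·4 = 449; y_2 = 15·4 + 4·15 = 120.
  From (x_2, y_2) = (449, 120): x_3 = 15·449 + 14·4·120 = 13455; y_3 = 15·120 + 4·449 = 3596.
Step 3: Verify x_3² - 14·y_3² = 181037025 - 181037024 = 1 (should be 1). ✓

(x_1, y_1) = (15, 4); (x_3, y_3) = (13455, 3596).


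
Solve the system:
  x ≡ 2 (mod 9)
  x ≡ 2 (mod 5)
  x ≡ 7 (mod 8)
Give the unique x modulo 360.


Moduli 9, 5, 8 are pairwise coprime; by CRT there is a unique solution modulo M = 9 · 5 · 8 = 360.
Solve pairwise, accumulating the modulus:
  Start with x ≡ 2 (mod 9).
  Combine with x ≡ 2 (mod 5): since gcd(9, 5) = 1, we get a unique residue mod 45.
    Write x = 2 + 9·t and substitute into x ≡ 2 (mod 5): 9·t ≡ 2 − 2 = 0 (mod 5).
    Reduce coefficients mod 5: 4·t ≡ 0 (mod 5).
    The inverse of 4 mod 5 is 4 (since 4·4 = 16 = 3·5 + 1), so t ≡ 4·0 = 0 ≡ 0 (mod 5).
    Then x = 2 + 9·0 = 2, valid modulo lcm(9, 5) = 45: x ≡ 2 (mod 45).
  Combine with x ≡ 7 (mod 8): since gcd(45, 8) = 1, we get a unique residue mod 360.
    Write x = 2 + 45·t and substitute into x ≡ 7 (mod 8): 45·t ≡ 7 − 2 = 5 (mod 8).
    Reduce coefficients mod 8: 5·t ≡ 5 (mod 8).
    The inverse of 5 mod 8 is 5 (since 5·5 = 25 = 3·8 + 1), so t ≡ 5·5 = 25 ≡ 1 (mod 8).
    Then x = 2 + 45·1 = 47, valid modulo lcm(45, 8) = 360: x ≡ 47 (mod 360).
Verify: 47 mod 9 = 2 ✓, 47 mod 5 = 2 ✓, 47 mod 8 = 7 ✓.

x ≡ 47 (mod 360).


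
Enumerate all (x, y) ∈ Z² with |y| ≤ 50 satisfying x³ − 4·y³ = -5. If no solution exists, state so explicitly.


The equation is x³ - 4y³ = -5. For fixed y, x³ = 4·y³ − 5, so a solution requires the RHS to be a perfect cube.
Strategy: iterate y from -50 to 50, compute RHS = 4·y³ − 5, and check whether it is a (positive or negative) perfect cube.
Check small values of y:
  y = 0: RHS = -5 is not a perfect cube.
  y = 1: RHS = -1 = (-1)³ ⇒ x = -1 works.
  y = -1: RHS = -9 is not a perfect cube.
  y = 2: RHS = 27 = (3)³ ⇒ x = 3 works.
  y = -2: RHS = -37 is not a perfect cube.
  y = 3: RHS = 103 is not a perfect cube.
  y = -3: RHS = -113 is not a perfect cube.
Continuing the search up to |y| = 50 finds no further solutions beyond those listed.
Collected solutions: (-1, 1), (3, 2).

Solutions (with |y| ≤ 50): (-1, 1), (3, 2).


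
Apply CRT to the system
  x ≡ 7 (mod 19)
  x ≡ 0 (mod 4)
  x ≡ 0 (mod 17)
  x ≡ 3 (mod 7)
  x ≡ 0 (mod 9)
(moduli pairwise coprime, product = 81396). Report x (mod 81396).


Product of moduli M = 19 · 4 · 17 · 7 · 9 = 81396.
Merge one congruence at a time:
  Start: x ≡ 7 (mod 19).
  Combine with x ≡ 0 (mod 4); new modulus lcm = 76.
    Write x = 7 + 19·t and substitute into x ≡ 0 (mod 4): 19·t ≡ 0 − 7 = -7 (mod 4).
    Reduce coefficients mod 4: 3·t ≡ 1 (mod 4).
    The inverse of 3 mod 4 is 3 (since 3·3 = 9 = 2·4 + 1), so t ≡ 3·1 = 3 ≡ 3 (mod 4).
    Then x = 7 + 19·3 = 64, valid modulo lcm(19, 4) = 76: x ≡ 64 (mod 76).
  Combine with x ≡ 0 (mod 17); new modulus lcm = 1292.
    Write x = 64 + 76·t and substitute into x ≡ 0 (mod 17): 76·t ≡ 0 − 64 = -64 (mod 17).
    Reduce coefficients mod 17: 8·t ≡ 4 (mod 17).
    The inverse of 8 mod 17 is 15 (since 8·15 = 120 = 7·17 + 1), so t ≡ 15·4 = 60 ≡ 9 (mod 17).
    Then x = 64 + 76·9 = 748, valid modulo lcm(76, 17) = 1292: x ≡ 748 (mod 1292).
  Combine with x ≡ 3 (mod 7); new modulus lcm = 9044.
    Write x = 748 + 1292·t and substitute into x ≡ 3 (mod 7): 1292·t ≡ 3 − 748 = -745 (mod 7).
    Reduce coefficients mod 7: 4·t ≡ 4 (mod 7).
    The inverse of 4 mod 7 is 2 (since 4·2 = 8 = 1·7 + 1), so t ≡ 2·4 = 8 ≡ 1 (mod 7).
    Then x = 748 + 1292·1 = 2040, valid modulo lcm(1292, 7) = 9044: x ≡ 2040 (mod 9044).
  Combine with x ≡ 0 (mod 9); new modulus lcm = 81396.
    Write x = 2040 + 9044·t and substitute into x ≡ 0 (mod 9): 9044·t ≡ 0 − 2040 = -2040 (mod 9).
    Reduce coefficients mod 9: 8·t ≡ 3 (mod 9).
    The inverse of 8 mod 9 is 8 (since 8·8 = 64 = 7·9 + 1), so t ≡ 8·3 = 24 ≡ 6 (mod 9).
    Then x = 2040 + 9044·6 = 56304, valid modulo lcm(9044, 9) = 81396: x ≡ 56304 (mod 81396).
Verify against each original: 56304 mod 19 = 7, 56304 mod 4 = 0, 56304 mod 17 = 0, 56304 mod 7 = 3, 56304 mod 9 = 0.

x ≡ 56304 (mod 81396).


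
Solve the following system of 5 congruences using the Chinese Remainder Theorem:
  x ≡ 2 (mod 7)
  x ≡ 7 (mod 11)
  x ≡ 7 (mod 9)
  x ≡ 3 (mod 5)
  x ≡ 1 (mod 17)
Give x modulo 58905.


Product of moduli M = 7 · 11 · 9 · 5 · 17 = 58905.
Merge one congruence at a time:
  Start: x ≡ 2 (mod 7).
  Combine with x ≡ 7 (mod 11); new modulus lcm = 77.
    Write x = 2 + 7·t and substitute into x ≡ 7 (mod 11): 7·t ≡ 7 − 2 = 5 (mod 11).
    The inverse of 7 mod 11 is 8 (since 7·8 = 56 = 5·11 + 1), so t ≡ 8·5 = 40 ≡ 7 (mod 11).
    Then x = 2 + 7·7 = 51, valid modulo lcm(7, 11) = 77: x ≡ 51 (mod 77).
  Combine with x ≡ 7 (mod 9); new modulus lcm = 693.
    Write x = 51 + 77·t and substitute into x ≡ 7 (mod 9): 77·t ≡ 7 − 51 = -44 (mod 9).
    Reduce coefficients mod 9: 5·t ≡ 1 (mod 9).
    The inverse of 5 mod 9 is 2 (since 5·2 = 10 = 1·9 + 1), so t ≡ 2·1 = 2 ≡ 2 (mod 9).
    Then x = 51 + 77·2 = 205, valid modulo lcm(77, 9) = 693: x ≡ 205 (mod 693).
  Combine with x ≡ 3 (mod 5); new modulus lcm = 3465.
    Write x = 205 + 693·t and substitute into x ≡ 3 (mod 5): 693·t ≡ 3 − 205 = -202 (mod 5).
    Reduce coefficients mod 5: 3·t ≡ 3 (mod 5).
    The inverse of 3 mod 5 is 2 (since 3·2 = 6 = 1·5 + 1), so t ≡ 2·3 = 6 ≡ 1 (mod 5).
    Then x = 205 + 693·1 = 898, valid modulo lcm(693, 5) = 3465: x ≡ 898 (mod 3465).
  Combine with x ≡ 1 (mod 17); new modulus lcm = 58905.
    Write x = 898 + 3465·t and substitute into x ≡ 1 (mod 17): 3465·t ≡ 1 − 898 = -897 (mod 17).
    Reduce coefficients mod 17: 14·t ≡ 4 (mod 17).
    The inverse of 14 mod 17 is 11 (since 14·11 = 154 = 9·17 + 1), so t ≡ 11·4 = 44 ≡ 10 (mod 17).
    Then x = 898 + 3465·10 = 35548, valid modulo lcm(3465, 17) = 58905: x ≡ 35548 (mod 58905).
Verify against each original: 35548 mod 7 = 2, 35548 mod 11 = 7, 35548 mod 9 = 7, 35548 mod 5 = 3, 35548 mod 17 = 1.

x ≡ 35548 (mod 58905).


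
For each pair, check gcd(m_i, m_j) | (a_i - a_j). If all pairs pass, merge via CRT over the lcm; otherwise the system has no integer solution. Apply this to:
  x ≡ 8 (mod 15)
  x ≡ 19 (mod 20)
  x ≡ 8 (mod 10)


Moduli 15, 20, 10 are not pairwise coprime, so CRT works modulo lcm(m_i) when all pairwise compatibility conditions hold.
Pairwise compatibility: gcd(m_i, m_j) must divide a_i - a_j for every pair.
Merge one congruence at a time:
  Start: x ≡ 8 (mod 15).
  Combine with x ≡ 19 (mod 20): gcd(15, 20) = 5, and 19 - 8 = 11 is NOT divisible by 5.
    ⇒ system is inconsistent (no integer solution).

No solution (the system is inconsistent).


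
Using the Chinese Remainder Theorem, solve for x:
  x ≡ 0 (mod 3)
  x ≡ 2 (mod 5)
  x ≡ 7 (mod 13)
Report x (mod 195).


Moduli 3, 5, 13 are pairwise coprime; by CRT there is a unique solution modulo M = 3 · 5 · 13 = 195.
Solve pairwise, accumulating the modulus:
  Start with x ≡ 0 (mod 3).
  Combine with x ≡ 2 (mod 5): since gcd(3, 5) = 1, we get a unique residue mod 15.
    Write x = 0 + 3·t and substitute into x ≡ 2 (mod 5): 3·t ≡ 2 − 0 = 2 (mod 5).
    The inverse of 3 mod 5 is 2 (since 3·2 = 6 = 1·5 + 1), so t ≡ 2·2 = 4 ≡ 4 (mod 5).
    Then x = 0 + 3·4 = 12, valid modulo lcm(3, 5) = 15: x ≡ 12 (mod 15).
  Combine with x ≡ 7 (mod 13): since gcd(15, 13) = 1, we get a unique residue mod 195.
    Write x = 12 + 15·t and substitute into x ≡ 7 (mod 13): 15·t ≡ 7 − 12 = -5 (mod 13).
    Reduce coefficients mod 13: 2·t ≡ 8 (mod 13).
    The inverse of 2 mod 13 is 7 (since 2·7 = 14 = 1·13 + 1), so t ≡ 7·8 = 56 ≡ 4 (mod 13).
    Then x = 12 + 15·4 = 72, valid modulo lcm(15, 13) = 195: x ≡ 72 (mod 195).
Verify: 72 mod 3 = 0 ✓, 72 mod 5 = 2 ✓, 72 mod 13 = 7 ✓.

x ≡ 72 (mod 195).


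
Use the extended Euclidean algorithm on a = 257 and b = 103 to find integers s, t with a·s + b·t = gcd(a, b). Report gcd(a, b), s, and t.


Euclidean algorithm on (257, 103) — divide until remainder is 0:
  257 = 2 · 103 + 51
  103 = 2 · 51 + 1
  51 = 51 · 1 + 0
gcd(257, 103) = 1.
Track Bezout coefficients alongside the remainders: start with r₀ = 257 = a·1 + b·0 (s = 1, t = 0) and r₁ = 103 = a·0 + b·1 (s = 0, t = 1); each new remainder r_{k+1} = r_{k-1} − q_k·r_k inherits s_{k+1} = s_{k-1} − q_k·s_k, t_{k+1} = t_{k-1} − q_k·t_k, so r_k = a·s_k + b·t_k at every step:
  q = 2: r = 51, s = 1 − 2·0 = 1, t = 0 − 2·1 = -2  (check: 257·1 + 103·(-2) = 51)
  q = 2: r = 1, s = 0 − 2·1 = -2, t = 1 − 2·(-2) = 5  (check: 257·(-2) + 103·5 = 1)
The row with r = 1 (the gcd) gives the Bezout coefficients s = -2, t = 5.
Result: 257 · (-2) + 103 · (5) = 1.

gcd(257, 103) = 1; s = -2, t = 5 (check: 257·(-2) + 103·5 = 1).


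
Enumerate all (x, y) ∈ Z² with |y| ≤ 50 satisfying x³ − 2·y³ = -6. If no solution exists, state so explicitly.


The equation is x³ - 2y³ = -6. For fixed y, x³ = 2·y³ − 6, so a solution requires the RHS to be a perfect cube.
Strategy: iterate y from -50 to 50, compute RHS = 2·y³ − 6, and check whether it is a (positive or negative) perfect cube.
Check small values of y:
  y = 0: RHS = -6 is not a perfect cube.
  y = 1: RHS = -4 is not a perfect cube.
  y = -1: RHS = -8 = (-2)³ ⇒ x = -2 works.
  y = 2: RHS = 10 is not a perfect cube.
  y = -2: RHS = -22 is not a perfect cube.
  y = 3: RHS = 48 is not a perfect cube.
  y = -3: RHS = -60 is not a perfect cube.
Continuing the search up to |y| = 50 finds no further solutions beyond those listed.
Collected solutions: (-2, -1).

Solutions (with |y| ≤ 50): (-2, -1).


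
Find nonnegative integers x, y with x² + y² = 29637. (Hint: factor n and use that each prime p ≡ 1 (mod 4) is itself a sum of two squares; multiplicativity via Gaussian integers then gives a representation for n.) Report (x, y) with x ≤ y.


Step 1: Factor n = 29637 = 3^2 · 37 · 89.
Step 2: Check the mod-4 condition on each prime factor: 3 ≡ 3 (mod 4), exponent 2 (must be even); 37 ≡ 1 (mod 4), exponent 1; 89 ≡ 1 (mod 4), exponent 1.
All primes ≡ 3 (mod 4) appear to even exponent (or don't appear), so by the two-squares theorem n IS expressible as a sum of two squares.
Step 3: Build a representation. Group n = k² · m with k = 3 and m = 37 · 89 = 3293 (a product of primes ≡ 1 (mod 4)); a representation of m scales to one of n via (k·x)² + (k·y)² = k²(x² + y²). Each prime p ≡ 1 (mod 4) is itself a sum of two squares; find a² by testing p − a² for a perfect square:
  37: 37 − 1² = 36 = 6² ⇒ 37 = 1² + 6².
  89: 89 − 1² = 88, 89 − 2² = 85, 89 − 3² = 80, 89 − 4² = 73, 89 − 5² = 64 = 8² ⇒ 89 = 5² + 8².
  Combine using the Brahmagupta–Fibonacci identity (a² + b²)(c² + d²) = (ac − bd)² + (ad + bc)² = (ac + bd)² + (ad − bc)²:
  37 · 89 = 3293: from (1² + 6²)(5² + 8²), take (1·5 − 6·8, 1·8 + 6·5) = (5 − 48, 8 + 30) = (-43, 38); dropping signs (only squares matter) gives (43, 38); check 43² + 38² = 1849 + 1444 = 3293 ✓.
  Scale by k = 3: (3·43, 3·38) = (129, 114).
Step 4: Order so x ≤ y and verify: 114² + 129² = 12996 + 16641 = 29637 = n. ✓

n = 29637 = 114² + 129² (one valid representation with x ≤ y).


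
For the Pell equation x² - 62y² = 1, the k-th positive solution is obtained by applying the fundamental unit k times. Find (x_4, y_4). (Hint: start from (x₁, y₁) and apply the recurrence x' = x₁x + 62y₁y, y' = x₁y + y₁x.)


Step 1: Find the fundamental solution (x₁, y₁) of x² - 62y² = 1.
  Expand √62 as a continued fraction. a₀ = ⌊√62⌋ = 7; iterate m_{k+1} = d_k·a_k − m_k, d_{k+1} = (62 − m_{k+1}²)/d_k, a_{k+1} = ⌊(a₀ + m_{k+1})/d_{k+1}⌋ (starting m₀ = 0, d₀ = 1), with convergents p_k = a_k·p_{k-1} + p_{k-2}, q_k = a_k·q_{k-1} + q_{k-2} (p₋₁ = 1, q₋₁ = 0):
  k = 0: a₀ = 7; p₀/q₀ = 7/1; p₀² − 62·q₀² = 49 − 62 = -13.
  k = 1: m = 7, d = 13, a = ⌊(7 + 7)/13⌋ = 1; p/q = (1·7 + 1)/(1·1 + 0) = 8/1; p² − 62·q² = 64 − 62 = 2.
  k = 2: m = 6, d = 2, a = ⌊(7 + 6)/2⌋ = 6; p/q = (6·8 + 7)/(6·1 + 1) = 55/7; p² − 62·q² = 3025 − 3038 = -13.
  k = 3: m = 6, d = 13, a = ⌊(7 + 6)/13⌋ = 1; p/q = (1·55 + 8)/(1·7 + 1) = 63/8; p² − 62·q² = 3969 − 3968 = 1.
  The first convergent with p² − 62·q² = 1 gives the fundamental solution (x₁, y₁) = (63, 8).
Step 2: Apply the recurrence (x_{n+1}, y_{n+1}) = (x₁x_n + 62y₁y_n, x₁y_n + y₁x_n) repeatedly.
  From (x_1, y_1) = (63, 8): x_2 = 63·63 + 62·8·8 = 7937; y_2 = 63·8 + 8·63 = 1008.
  From (x_2, y_2) = (7937, 1008): x_3 = 63·7937 + 62·8·1008 = 999999; y_3 = 63·1008 + 8·7937 = 127000.
  From (x_3, y_3) = (999999, 127000): x_4 = 63·999999 + 62·8·127000 = 125991937; y_4 = 63·127000 + 8·999999 = 16000992.
Step 3: Verify x_4² - 62·y_4² = 15873968189011969 - 15873968189011968 = 1 (should be 1). ✓

(x_1, y_1) = (63, 8); (x_4, y_4) = (125991937, 16000992).


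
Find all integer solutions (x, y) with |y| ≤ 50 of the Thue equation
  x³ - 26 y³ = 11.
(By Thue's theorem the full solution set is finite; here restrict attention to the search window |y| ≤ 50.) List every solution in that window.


The equation is x³ - 26y³ = 11. For fixed y, x³ = 26·y³ + 11, so a solution requires the RHS to be a perfect cube.
Strategy: iterate y from -50 to 50, compute RHS = 26·y³ + 11, and check whether it is a (positive or negative) perfect cube.
Check small values of y:
  y = 0: RHS = 11 is not a perfect cube.
  y = 1: RHS = 37 is not a perfect cube.
  y = -1: RHS = -15 is not a perfect cube.
  y = 2: RHS = 219 is not a perfect cube.
  y = -2: RHS = -197 is not a perfect cube.
  y = 3: RHS = 713 is not a perfect cube.
  y = -3: RHS = -691 is not a perfect cube.
Continuing the search up to |y| = 50 finds no solutions either.
No (x, y) in the scanned range satisfies the equation.

No integer solutions with |y| ≤ 50.
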